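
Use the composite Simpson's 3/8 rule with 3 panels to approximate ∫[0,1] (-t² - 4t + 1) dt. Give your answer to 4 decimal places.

-1.3333

h = (1 − 0)/3 = 0.333333.
Nodes t₀,…,t₃ = 0, 0.333333, 0.666667, 1.
f(t) = -t² - 4t + 1: f₀=1, f₁=-0.444444, f₂=-2.111111, f₃=-4.
(3h/8)·[f₀ + 3f₁ + 3f₂ + f₃] = 0.125·(-10.666667) = -1.3333.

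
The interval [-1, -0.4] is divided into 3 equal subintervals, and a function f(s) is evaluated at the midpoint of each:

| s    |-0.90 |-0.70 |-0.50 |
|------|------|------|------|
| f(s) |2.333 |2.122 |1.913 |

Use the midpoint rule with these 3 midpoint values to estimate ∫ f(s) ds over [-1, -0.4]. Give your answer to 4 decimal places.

h = 0.2, n = 3.
h·[y(m₁) + y(m₂) + y(m₃)] = 0.2·(6.368) = 1.2736.

1.2736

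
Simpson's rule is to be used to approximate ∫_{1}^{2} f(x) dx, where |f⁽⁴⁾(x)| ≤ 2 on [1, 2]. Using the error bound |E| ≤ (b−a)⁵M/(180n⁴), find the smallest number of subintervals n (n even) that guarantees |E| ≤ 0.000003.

8

Need 2/(180n⁴) ≤ 0.000003.
n⁴ ≥ 2/(180·0.000003) = 3703.7 ⇒ n ≥ 7.8012, so the smallest even n is 8. (n must be even for Simpson's rule.)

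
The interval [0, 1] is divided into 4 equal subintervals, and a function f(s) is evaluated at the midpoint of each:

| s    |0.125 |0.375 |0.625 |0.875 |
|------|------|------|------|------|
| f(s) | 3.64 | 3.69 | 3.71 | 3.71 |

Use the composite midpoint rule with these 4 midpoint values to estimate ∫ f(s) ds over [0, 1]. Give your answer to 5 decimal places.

h = 0.25, n = 4.
h·[y(m₁) + y(m₂) + y(m₃) + y(m₄)] = 0.25·(14.75) = 3.68750.

3.68750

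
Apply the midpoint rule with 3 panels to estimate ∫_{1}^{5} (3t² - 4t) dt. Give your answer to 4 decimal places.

h = (5 − 1)/3 = 1.333333.
Midpoints m₁,…,m₃ = 1.666667, 3, 4.333333.
f(m₁)=1.666667, f(m₂)=15, f(m₃)=39.
h·[f(m₁) + f(m₂) + f(m₃)] = 1.333333·(55.666667) = 74.2222.

74.2222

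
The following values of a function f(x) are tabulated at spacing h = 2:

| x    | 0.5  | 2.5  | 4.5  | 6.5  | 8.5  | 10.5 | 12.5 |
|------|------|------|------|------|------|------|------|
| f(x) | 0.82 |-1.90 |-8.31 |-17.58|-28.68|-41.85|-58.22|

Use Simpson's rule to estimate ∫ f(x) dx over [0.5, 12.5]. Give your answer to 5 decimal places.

h = 2, n = 6.
(h/3)·[y₀ + 4y₁ + 2y₂ + 4y₃ + 2y₄ + 4y₅ + y₆] = 0.666667·(-376.70) = -251.13333.

-251.13333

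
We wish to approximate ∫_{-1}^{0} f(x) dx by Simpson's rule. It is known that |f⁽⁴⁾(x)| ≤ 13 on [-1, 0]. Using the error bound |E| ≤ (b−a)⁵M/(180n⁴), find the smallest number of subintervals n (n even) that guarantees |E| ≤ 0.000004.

Need 13/(180n⁴) ≤ 0.000004.
n⁴ ≥ 13/(180·0.000004) = 18055.6 ⇒ n ≥ 11.5918, so the smallest even n is 12. (n must be even for Simpson's rule.)

12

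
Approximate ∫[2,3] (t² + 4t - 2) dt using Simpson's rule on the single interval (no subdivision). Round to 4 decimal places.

14.3333

S = (b−a)/6 · [f(2) + 4f(2.5) + f(3)] = 0.166667·[10 + 4·14.25 + 19] = 14.3333.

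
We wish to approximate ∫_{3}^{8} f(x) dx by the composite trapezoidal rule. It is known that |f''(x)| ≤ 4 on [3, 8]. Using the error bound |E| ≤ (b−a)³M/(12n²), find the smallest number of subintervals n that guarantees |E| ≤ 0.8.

8

Need 500/(12n²) ≤ 0.8.
n² ≥ 500/(12·0.8) = 52.0833 ⇒ n ≥ 7.2169, so the smallest n is 8.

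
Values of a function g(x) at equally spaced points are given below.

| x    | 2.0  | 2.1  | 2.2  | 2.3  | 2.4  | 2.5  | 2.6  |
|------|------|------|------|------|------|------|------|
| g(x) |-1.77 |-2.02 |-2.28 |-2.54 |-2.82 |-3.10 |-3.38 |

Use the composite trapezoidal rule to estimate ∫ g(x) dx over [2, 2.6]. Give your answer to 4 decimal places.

h = 0.1, n = 6.
(h/2)·[y₀ + 2y₁ + 2y₂ + 2y₃ + 2y₄ + 2y₅ + y₆] = 0.05·(-30.67) = -1.5335.

-1.5335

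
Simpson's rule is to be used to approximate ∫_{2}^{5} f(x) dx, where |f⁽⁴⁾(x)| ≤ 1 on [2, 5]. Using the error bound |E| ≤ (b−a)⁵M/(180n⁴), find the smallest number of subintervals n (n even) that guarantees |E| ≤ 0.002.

Need 243/(180n⁴) ≤ 0.002.
n⁴ ≥ 243/(180·0.002) = 675 ⇒ n ≥ 5.0971, so the smallest even n is 6. (n must be even for Simpson's rule.)

6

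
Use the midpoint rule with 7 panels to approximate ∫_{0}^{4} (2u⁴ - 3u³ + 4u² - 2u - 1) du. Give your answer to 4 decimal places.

h = (4 − 0)/7 = 0.571429.
Midpoints m₁,…,m₇ = 0.285714, 0.857143, 1.428571, 2, 2.571429, 3.142857, 3.714286.
f(m₁)=-1.301541, f(m₂)=-0.585173, f(m₃)=3.889629, f(m₄)=19, f(m₅)=56.740941, f(m₆)=134.225323, f(m₇)=273.683882.
h·[f(m₁) + f(m₂) + f(m₃) + f(m₄) + f(m₅) + f(m₆) + f(m₇)] = 0.571429·(485.653061) = 277.5160.

277.5160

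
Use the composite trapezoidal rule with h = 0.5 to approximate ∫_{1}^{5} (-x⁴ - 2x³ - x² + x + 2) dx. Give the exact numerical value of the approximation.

h = (5 − 1)/8 = 0.5.
Nodes x₀,…,x₈ = 1, 1.5, 2, 2.5, 3, 3.5, 4, 4.5, 5.
f(x) = -x⁴ - 2x³ - x² + x + 2: f₀=-1, f₁=-10.5625, f₂=-32, f₃=-72.0625, f₄=-139, f₅=-242.5625, f₆=-394, f₇=-606.0625, f₈=-893.
(h/2)·[f₀ + 2f₁ + 2f₂ + 2f₃ + 2f₄ + 2f₅ + 2f₆ + 2f₇ + f₈] = 0.25·(-3886.5) = -971.625.

-971.625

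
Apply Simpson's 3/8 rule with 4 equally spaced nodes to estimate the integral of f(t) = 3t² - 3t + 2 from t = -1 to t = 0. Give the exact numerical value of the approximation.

h = (0 − (-1))/3 = 0.333333.
Nodes t₀,…,t₃ = -1, -0.666667, -0.333333, 0.
f(t) = 3t² - 3t + 2: f₀=8, f₁=5.333333, f₂=3.333333, f₃=2.
(3h/8)·[f₀ + 3f₁ + 3f₂ + f₃] = 0.125·(36) = 4.5.

4.5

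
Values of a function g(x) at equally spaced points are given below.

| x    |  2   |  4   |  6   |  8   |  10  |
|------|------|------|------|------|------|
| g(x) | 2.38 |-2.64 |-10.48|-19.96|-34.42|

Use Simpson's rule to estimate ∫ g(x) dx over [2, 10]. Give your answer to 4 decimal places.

h = 2, n = 4.
(h/3)·[y₀ + 4y₁ + 2y₂ + 4y₃ + y₄] = 0.666667·(-143.40) = -95.6000.

-95.6000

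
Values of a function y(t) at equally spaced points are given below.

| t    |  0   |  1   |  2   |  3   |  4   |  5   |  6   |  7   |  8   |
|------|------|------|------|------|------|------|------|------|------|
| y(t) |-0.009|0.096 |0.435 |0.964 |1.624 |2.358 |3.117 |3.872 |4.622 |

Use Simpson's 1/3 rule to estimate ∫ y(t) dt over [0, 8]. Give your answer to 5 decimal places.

h = 1, n = 8.
(h/3)·[y₀ + 4y₁ + 2y₂ + 4y₃ + 2y₄ + 4y₅ + 2y₆ + 4y₇ + y₈] = 0.333333·(44.125) = 14.70833.

14.70833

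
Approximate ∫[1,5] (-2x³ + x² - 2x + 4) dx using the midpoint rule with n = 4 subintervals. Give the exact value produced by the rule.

-273

h = (5 − 1)/4 = 1.
Midpoints m₁,…,m₄ = 1.5, 2.5, 3.5, 4.5.
f(m₁)=-3.5, f(m₂)=-26, f(m₃)=-76.5, f(m₄)=-167.
h·[f(m₁) + f(m₂) + f(m₃) + f(m₄)] = 1·(-273) = -273.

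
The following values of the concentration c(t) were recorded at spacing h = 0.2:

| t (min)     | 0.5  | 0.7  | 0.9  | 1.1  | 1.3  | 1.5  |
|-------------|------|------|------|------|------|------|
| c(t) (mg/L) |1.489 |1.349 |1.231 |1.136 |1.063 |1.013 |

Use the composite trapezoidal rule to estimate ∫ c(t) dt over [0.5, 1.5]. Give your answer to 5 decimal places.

h = 0.2, n = 5.
(h/2)·[y₀ + 2y₁ + 2y₂ + 2y₃ + 2y₄ + y₅] = 0.1·(12.060) = 1.20600.

1.20600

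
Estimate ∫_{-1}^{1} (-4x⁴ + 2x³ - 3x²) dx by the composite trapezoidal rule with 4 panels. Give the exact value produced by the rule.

-4.5

h = (1 − (-1))/4 = 0.5.
Nodes x₀,…,x₄ = -1, -0.5, 0, 0.5, 1.
f(x) = -4x⁴ + 2x³ - 3x²: f₀=-9, f₁=-1.25, f₂=0, f₃=-0.75, f₄=-5.
(h/2)·[f₀ + 2f₁ + 2f₂ + 2f₃ + f₄] = 0.25·(-18) = -4.5.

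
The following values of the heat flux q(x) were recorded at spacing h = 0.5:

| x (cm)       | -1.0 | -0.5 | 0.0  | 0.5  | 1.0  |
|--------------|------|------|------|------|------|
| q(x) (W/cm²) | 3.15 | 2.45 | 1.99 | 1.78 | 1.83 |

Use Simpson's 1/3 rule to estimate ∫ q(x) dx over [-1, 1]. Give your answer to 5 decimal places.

4.31333

h = 0.5, n = 4.
(h/3)·[y₀ + 4y₁ + 2y₂ + 4y₃ + y₄] = 0.166667·(25.88) = 4.31333.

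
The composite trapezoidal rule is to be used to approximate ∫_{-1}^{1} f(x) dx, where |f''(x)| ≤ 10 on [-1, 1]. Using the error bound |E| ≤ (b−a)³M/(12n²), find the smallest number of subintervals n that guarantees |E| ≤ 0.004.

41

Need 80/(12n²) ≤ 0.004.
n² ≥ 80/(12·0.004) = 1666.67 ⇒ n ≥ 40.8248, so the smallest n is 41.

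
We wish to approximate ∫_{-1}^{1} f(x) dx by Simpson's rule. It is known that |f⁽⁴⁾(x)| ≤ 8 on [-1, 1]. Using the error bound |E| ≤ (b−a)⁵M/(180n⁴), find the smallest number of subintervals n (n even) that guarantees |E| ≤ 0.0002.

Need 256/(180n⁴) ≤ 0.0002.
n⁴ ≥ 256/(180·0.0002) = 7111.11 ⇒ n ≥ 9.1830, so the smallest even n is 10. (n must be even for Simpson's rule.)

10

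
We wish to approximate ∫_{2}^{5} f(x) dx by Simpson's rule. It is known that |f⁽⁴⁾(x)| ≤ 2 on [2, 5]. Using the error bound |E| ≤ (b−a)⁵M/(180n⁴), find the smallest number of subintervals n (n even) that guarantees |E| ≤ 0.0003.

10

Need 486/(180n⁴) ≤ 0.0003.
n⁴ ≥ 486/(180·0.0003) = 9000 ⇒ n ≥ 9.7400, so the smallest even n is 10. (n must be even for Simpson's rule.)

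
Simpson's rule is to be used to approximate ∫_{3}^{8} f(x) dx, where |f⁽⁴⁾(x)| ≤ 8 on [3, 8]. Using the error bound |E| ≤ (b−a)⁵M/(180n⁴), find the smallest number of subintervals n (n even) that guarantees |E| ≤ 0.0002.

30

Need 25000/(180n⁴) ≤ 0.0002.
n⁴ ≥ 25000/(180·0.0002) = 694444 ⇒ n ≥ 28.8675, so the smallest even n is 30. (n must be even for Simpson's rule.)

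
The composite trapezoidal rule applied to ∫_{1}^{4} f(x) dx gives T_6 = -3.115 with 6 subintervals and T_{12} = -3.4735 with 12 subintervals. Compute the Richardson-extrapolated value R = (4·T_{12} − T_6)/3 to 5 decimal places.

-3.59300

R = (4·T_{12} − T_6) / 3 = (4·(-3.4735) − (-3.115))/3 = (-10.7790)/3 = -3.59300.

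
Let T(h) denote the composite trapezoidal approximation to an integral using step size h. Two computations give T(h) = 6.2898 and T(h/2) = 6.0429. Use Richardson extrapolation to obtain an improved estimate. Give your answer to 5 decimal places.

5.96060

R = (4·T(h/2) − T(h)) / 3 = (4·6.0429 − 6.2898)/3 = (17.8818)/3 = 5.96060.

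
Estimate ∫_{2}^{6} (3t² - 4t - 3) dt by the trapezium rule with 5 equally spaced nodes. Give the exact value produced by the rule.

h = (6 − 2)/4 = 1.
Nodes t₀,…,t₄ = 2, 3, 4, 5, 6.
f(t) = 3t² - 4t - 3: f₀=1, f₁=12, f₂=29, f₃=52, f₄=81.
(h/2)·[f₀ + 2f₁ + 2f₂ + 2f₃ + f₄] = 0.5·(268) = 134.

134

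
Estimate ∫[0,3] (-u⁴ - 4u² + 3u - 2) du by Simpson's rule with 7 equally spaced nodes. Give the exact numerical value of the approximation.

-77.125

h = (3 − 0)/6 = 0.5.
Nodes u₀,…,u₆ = 0, 0.5, 1, 1.5, 2, 2.5, 3.
f(u) = -u⁴ - 4u² + 3u - 2: f₀=-2, f₁=-1.5625, f₂=-4, f₃=-11.5625, f₄=-28, f₅=-58.5625, f₆=-110.
(h/3)·[f₀ + 4f₁ + 2f₂ + 4f₃ + 2f₄ + 4f₅ + f₆] = 0.166667·(-462.75) = -77.125.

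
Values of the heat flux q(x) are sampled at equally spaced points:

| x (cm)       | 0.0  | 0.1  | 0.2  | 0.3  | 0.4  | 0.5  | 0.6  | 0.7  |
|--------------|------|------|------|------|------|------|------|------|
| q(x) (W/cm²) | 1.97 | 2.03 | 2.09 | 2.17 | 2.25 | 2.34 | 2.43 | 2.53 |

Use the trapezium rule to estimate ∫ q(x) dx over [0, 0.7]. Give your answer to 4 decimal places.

1.5560

h = 0.1, n = 7.
(h/2)·[y₀ + 2y₁ + 2y₂ + 2y₃ + 2y₄ + 2y₅ + 2y₆ + y₇] = 0.05·(31.12) = 1.5560.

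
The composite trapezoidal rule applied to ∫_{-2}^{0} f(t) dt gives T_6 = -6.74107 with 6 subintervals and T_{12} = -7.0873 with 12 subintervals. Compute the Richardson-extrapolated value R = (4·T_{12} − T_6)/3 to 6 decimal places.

-7.202710

R = (4·T_{12} − T_6) / 3 = (4·(-7.0873) − (-6.74107))/3 = (-21.60813)/3 = -7.202710.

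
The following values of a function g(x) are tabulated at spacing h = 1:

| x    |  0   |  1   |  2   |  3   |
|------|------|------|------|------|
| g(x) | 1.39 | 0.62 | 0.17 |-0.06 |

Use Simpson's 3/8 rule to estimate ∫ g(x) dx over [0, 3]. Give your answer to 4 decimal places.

1.3875

h = 1, n = 3.
(3h/8)·[y₀ + 3y₁ + 3y₂ + y₃] = 0.375·(3.70) = 1.3875.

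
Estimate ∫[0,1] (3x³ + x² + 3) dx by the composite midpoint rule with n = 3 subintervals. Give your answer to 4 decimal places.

4.0324

h = (1 − 0)/3 = 0.333333.
Midpoints m₁,…,m₃ = 0.166667, 0.5, 0.833333.
f(m₁)=3.041667, f(m₂)=3.625, f(m₃)=5.430556.
h·[f(m₁) + f(m₂) + f(m₃)] = 0.333333·(12.097222) = 4.0324.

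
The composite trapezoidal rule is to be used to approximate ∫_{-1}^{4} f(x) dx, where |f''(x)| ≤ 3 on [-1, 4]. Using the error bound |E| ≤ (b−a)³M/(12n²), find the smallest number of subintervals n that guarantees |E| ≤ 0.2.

13

Need 375/(12n²) ≤ 0.2.
n² ≥ 375/(12·0.2) = 156.25 ⇒ n ≥ 12.5000, so the smallest n is 13.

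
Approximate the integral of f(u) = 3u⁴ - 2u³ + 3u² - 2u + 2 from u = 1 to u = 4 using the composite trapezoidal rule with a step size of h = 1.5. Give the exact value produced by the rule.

667.03125

h = (4 − 1)/2 = 1.5.
Nodes u₀,…,u₂ = 1, 2.5, 4.
f(u) = 3u⁴ - 2u³ + 3u² - 2u + 2: f₀=4, f₁=101.6875, f₂=682.
(h/2)·[f₀ + 2f₁ + f₂] = 0.75·(889.375) = 667.03125.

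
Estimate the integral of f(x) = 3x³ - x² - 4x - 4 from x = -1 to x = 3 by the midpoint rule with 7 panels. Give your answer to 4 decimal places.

17.7959

h = (3 − (-1))/7 = 0.571429.
Midpoints m₁,…,m₇ = -0.714286, -0.142857, 0.428571, 1, 1.571429, 2.142857, 2.714286.
f(m₁)=-2.746356, f(m₂)=-3.457726, f(m₃)=-5.661808, f(m₄)=-6, f(m₅)=-1.113703, f(m₆)=12.355685, f(m₇)=37.766764.
h·[f(m₁) + f(m₂) + f(m₃) + f(m₄) + f(m₅) + f(m₆) + f(m₇)] = 0.571429·(31.142857) = 17.7959.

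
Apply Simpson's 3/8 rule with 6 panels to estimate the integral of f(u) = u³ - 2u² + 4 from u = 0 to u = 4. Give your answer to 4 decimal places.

h = (4 − 0)/6 = 0.666667.
Nodes u₀,…,u₆ = 0, 0.666667, 1.333333, 2, 2.666667, 3.333333, 4.
f(u) = u³ - 2u² + 4: f₀=4, f₁=3.407407, f₂=2.814815, f₃=4, f₄=8.740741, f₅=18.814815, f₆=36.
(3h/8)·[f₀ + 3f₁ + 3f₂ + 2f₃ + 3f₄ + 3f₅ + f₆] = 0.25·(149.333333) = 37.3333.

37.3333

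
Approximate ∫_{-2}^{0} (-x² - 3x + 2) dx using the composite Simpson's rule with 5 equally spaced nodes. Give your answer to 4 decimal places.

7.3333

h = (0 − (-2))/4 = 0.5.
Nodes x₀,…,x₄ = -2, -1.5, -1, -0.5, 0.
f(x) = -x² - 3x + 2: f₀=4, f₁=4.25, f₂=4, f₃=3.25, f₄=2.
(h/3)·[f₀ + 4f₁ + 2f₂ + 4f₃ + f₄] = 0.166667·(44) = 7.3333.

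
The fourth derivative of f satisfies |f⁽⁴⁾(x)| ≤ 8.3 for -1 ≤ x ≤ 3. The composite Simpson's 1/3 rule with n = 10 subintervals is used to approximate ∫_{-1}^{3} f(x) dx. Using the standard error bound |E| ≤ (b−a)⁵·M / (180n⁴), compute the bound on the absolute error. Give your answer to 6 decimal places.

|E| ≤ (4)⁵·8.3 / (180·10⁴) = 8499.2/1800000 = 0.004722.

0.004722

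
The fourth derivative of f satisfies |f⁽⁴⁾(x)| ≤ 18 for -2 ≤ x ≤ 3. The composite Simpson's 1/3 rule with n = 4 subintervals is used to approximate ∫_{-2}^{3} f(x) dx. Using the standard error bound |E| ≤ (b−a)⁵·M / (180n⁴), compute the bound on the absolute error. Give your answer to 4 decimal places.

|E| ≤ (5)⁵·18 / (180·4⁴) = 56250/46080 = 1.2207.

1.2207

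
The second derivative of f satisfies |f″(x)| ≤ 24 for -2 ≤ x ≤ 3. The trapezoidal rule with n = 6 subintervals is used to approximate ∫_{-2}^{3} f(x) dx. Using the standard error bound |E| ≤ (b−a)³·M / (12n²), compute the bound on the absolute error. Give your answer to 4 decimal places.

6.9444

|E| ≤ (5)³·24 / (12·6²) = 3000/432 = 6.9444.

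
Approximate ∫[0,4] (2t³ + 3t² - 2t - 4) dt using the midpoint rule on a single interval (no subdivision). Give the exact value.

80

M = (b−a)·f(2) = 4·(20) = 80.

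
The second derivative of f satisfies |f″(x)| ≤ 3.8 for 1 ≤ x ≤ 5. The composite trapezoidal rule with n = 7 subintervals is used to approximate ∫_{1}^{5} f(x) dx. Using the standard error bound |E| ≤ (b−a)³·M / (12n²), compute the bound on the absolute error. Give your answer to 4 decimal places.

0.4136

|E| ≤ (4)³·3.8 / (12·7²) = 243.2/588 = 0.4136.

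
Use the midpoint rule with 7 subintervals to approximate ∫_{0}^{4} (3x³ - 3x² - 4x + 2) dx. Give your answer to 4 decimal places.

102.3673

h = (4 − 0)/7 = 0.571429.
Midpoints m₁,…,m₇ = 0.285714, 0.857143, 1.428571, 2, 2.571429, 3.142857, 3.714286.
f(m₁)=0.682216, f(m₂)=-1.743440, f(m₃)=-1.090379, f(m₄)=6, f(m₅)=22.886297, f(m₆)=52.927114, f(m₇)=99.481050.
h·[f(m₁) + f(m₂) + f(m₃) + f(m₄) + f(m₅) + f(m₆) + f(m₇)] = 0.571429·(179.142857) = 102.3673.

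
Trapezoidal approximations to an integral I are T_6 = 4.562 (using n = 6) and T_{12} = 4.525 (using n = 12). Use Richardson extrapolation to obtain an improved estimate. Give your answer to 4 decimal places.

4.5127

R = (4·T_{12} − T_6) / 3 = (4·4.525 − 4.562)/3 = (13.538)/3 = 4.5127.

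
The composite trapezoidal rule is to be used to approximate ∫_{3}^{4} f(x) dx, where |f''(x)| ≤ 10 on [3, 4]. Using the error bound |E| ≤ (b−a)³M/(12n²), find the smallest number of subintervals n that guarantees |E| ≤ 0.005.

Need 10/(12n²) ≤ 0.005.
n² ≥ 10/(12·0.005) = 166.667 ⇒ n ≥ 12.9099, so the smallest n is 13.

13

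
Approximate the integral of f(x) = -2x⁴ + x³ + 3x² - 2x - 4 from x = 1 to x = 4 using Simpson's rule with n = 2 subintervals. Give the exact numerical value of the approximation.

h = (4 − 1)/2 = 1.5.
Nodes x₀,…,x₂ = 1, 2.5, 4.
f(x) = -2x⁴ + x³ + 3x² - 2x - 4: f₀=-4, f₁=-52.75, f₂=-412.
(h/3)·[f₀ + 4f₁ + f₂] = 0.5·(-627) = -313.5.

-313.5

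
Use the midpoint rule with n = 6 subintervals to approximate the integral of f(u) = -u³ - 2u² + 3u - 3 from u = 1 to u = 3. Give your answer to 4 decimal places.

-31.1852

h = (3 − 1)/6 = 0.333333.
Midpoints m₁,…,m₆ = 1.166667, 1.5, 1.833333, 2.166667, 2.5, 2.833333.
f(m₁)=-3.810185, f(m₂)=-6.375, f(m₃)=-10.384259, f(m₄)=-16.060185, f(m₅)=-23.625, f(m₆)=-33.300926.
h·[f(m₁) + f(m₂) + f(m₃) + f(m₄) + f(m₅) + f(m₆)] = 0.333333·(-93.555556) = -31.1852.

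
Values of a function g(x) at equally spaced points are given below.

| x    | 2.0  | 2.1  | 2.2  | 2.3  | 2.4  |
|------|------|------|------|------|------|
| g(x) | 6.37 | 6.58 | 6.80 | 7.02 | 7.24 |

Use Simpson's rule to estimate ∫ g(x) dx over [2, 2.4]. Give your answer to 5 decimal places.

2.72033

h = 0.1, n = 4.
(h/3)·[y₀ + 4y₁ + 2y₂ + 4y₃ + y₄] = 0.033333·(81.61) = 2.72033.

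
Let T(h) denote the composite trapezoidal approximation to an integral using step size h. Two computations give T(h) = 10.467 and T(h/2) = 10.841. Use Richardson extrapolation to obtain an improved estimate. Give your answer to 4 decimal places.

10.9657

R = (4·T(h/2) − T(h)) / 3 = (4·10.841 − 10.467)/3 = (32.897)/3 = 10.9657.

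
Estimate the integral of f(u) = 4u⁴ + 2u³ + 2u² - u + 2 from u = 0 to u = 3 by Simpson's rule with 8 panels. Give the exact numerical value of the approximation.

254.431640625

h = (3 − 0)/8 = 0.375.
Nodes u₀,…,u₈ = 0, 0.375, 0.75, 1.125, 1.5, 1.875, 2.25, 2.625, 3.
f(u) = 4u⁴ + 2u³ + 2u² - u + 2: f₀=2, f₁=2.0908203125, f₂=4.484375, f₃=12.6611328125, f₄=32, f₅=69.7783203125, f₆=135.171875, f₇=239.2548828125, f₈=395.
(h/3)·[f₀ + 4f₁ + 2f₂ + 4f₃ + 2f₄ + 4f₅ + 2f₆ + 4f₇ + f₈] = 0.125·(2035.453125) = 254.431640625.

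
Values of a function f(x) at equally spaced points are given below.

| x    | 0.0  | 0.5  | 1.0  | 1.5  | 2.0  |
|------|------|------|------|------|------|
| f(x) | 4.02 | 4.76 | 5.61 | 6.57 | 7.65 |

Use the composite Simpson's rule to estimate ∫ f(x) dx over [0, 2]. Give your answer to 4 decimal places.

11.3683

h = 0.5, n = 4.
(h/3)·[y₀ + 4y₁ + 2y₂ + 4y₃ + y₄] = 0.166667·(68.21) = 11.3683.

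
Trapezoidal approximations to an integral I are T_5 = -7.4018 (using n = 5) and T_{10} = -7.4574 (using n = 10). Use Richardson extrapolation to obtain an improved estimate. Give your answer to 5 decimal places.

R = (4·T_{10} − T_5) / 3 = (4·(-7.4574) − (-7.4018))/3 = (-22.4278)/3 = -7.47593.

-7.47593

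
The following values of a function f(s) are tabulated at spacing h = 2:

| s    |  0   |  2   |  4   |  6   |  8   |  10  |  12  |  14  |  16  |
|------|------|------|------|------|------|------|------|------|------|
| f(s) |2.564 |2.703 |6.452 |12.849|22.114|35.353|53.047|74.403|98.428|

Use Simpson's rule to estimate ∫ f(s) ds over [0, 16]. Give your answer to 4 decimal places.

h = 2, n = 8.
(h/3)·[y₀ + 4y₁ + 2y₂ + 4y₃ + 2y₄ + 4y₅ + 2y₆ + 4y₇ + y₈] = 0.666667·(765.450) = 510.3000.

510.3000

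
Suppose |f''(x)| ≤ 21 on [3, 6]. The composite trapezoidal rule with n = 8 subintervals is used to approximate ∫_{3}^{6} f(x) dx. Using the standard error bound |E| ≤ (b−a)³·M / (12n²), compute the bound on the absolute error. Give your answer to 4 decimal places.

|E| ≤ (3)³·21 / (12·8²) = 567/768 = 0.7383.

0.7383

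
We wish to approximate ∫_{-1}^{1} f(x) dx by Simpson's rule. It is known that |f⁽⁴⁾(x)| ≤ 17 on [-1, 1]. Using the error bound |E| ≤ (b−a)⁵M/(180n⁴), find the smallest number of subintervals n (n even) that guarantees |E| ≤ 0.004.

Need 544/(180n⁴) ≤ 0.004.
n⁴ ≥ 544/(180·0.004) = 755.556 ⇒ n ≥ 5.2428, so the smallest even n is 6. (n must be even for Simpson's rule.)

6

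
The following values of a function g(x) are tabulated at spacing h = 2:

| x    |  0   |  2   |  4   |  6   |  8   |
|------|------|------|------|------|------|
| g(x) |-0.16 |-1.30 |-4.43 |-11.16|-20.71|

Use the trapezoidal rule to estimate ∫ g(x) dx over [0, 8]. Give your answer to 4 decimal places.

-54.6500

h = 2, n = 4.
(h/2)·[y₀ + 2y₁ + 2y₂ + 2y₃ + y₄] = 1·(-54.65) = -54.6500.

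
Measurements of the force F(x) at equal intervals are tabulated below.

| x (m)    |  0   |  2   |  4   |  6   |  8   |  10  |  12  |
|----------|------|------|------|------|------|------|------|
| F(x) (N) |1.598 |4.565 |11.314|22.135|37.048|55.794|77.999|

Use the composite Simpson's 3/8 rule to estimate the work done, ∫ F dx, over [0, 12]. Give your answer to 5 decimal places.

337.52250

h = 2, n = 6.
(3h/8)·[y₀ + 3y₁ + 3y₂ + 2y₃ + 3y₄ + 3y₅ + y₆] = 0.75·(450.030) = 337.52250.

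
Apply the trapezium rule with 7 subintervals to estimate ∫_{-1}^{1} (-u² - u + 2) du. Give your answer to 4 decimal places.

3.3061

h = (1 − (-1))/7 = 0.285714.
Nodes u₀,…,u₇ = -1, -0.714286, -0.428571, -0.142857, 0.142857, 0.428571, 0.714286, 1.
f(u) = -u² - u + 2: f₀=2, f₁=2.204082, f₂=2.244898, f₃=2.122449, f₄=1.836735, f₅=1.387755, f₆=0.775510, f₇=0.
(h/2)·[f₀ + 2f₁ + 2f₂ + 2f₃ + 2f₄ + 2f₅ + 2f₆ + f₇] = 0.142857·(23.142857) = 3.3061.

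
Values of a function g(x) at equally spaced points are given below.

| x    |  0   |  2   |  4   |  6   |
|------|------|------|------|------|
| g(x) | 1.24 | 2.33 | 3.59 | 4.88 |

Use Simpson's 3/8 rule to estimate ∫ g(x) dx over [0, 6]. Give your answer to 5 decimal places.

17.91000

h = 2, n = 3.
(3h/8)·[y₀ + 3y₁ + 3y₂ + y₃] = 0.75·(23.88) = 17.91000.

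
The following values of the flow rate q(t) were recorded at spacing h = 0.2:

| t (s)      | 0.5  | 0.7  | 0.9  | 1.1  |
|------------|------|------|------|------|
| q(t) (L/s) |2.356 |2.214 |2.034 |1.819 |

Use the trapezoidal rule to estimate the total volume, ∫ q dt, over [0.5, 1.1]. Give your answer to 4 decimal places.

h = 0.2, n = 3.
(h/2)·[y₀ + 2y₁ + 2y₂ + y₃] = 0.1·(12.671) = 1.2671.

1.2671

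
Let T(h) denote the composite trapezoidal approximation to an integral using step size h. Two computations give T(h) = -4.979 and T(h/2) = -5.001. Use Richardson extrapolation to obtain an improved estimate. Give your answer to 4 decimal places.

-5.0083

R = (4·T(h/2) − T(h)) / 3 = (4·(-5.001) − (-4.979))/3 = (-15.025)/3 = -5.0083.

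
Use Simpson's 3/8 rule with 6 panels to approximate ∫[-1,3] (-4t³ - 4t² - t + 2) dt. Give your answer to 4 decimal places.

h = (3 − (-1))/6 = 0.666667.
Nodes t₀,…,t₆ = -1, -0.333333, 0.333333, 1, 1.666667, 2.333333, 3.
f(t) = -4t³ - 4t² - t + 2: f₀=3, f₁=2.037037, f₂=1.074074, f₃=-7, f₄=-29.296296, f₅=-72.925926, f₆=-145.
(3h/8)·[f₀ + 3f₁ + 3f₂ + 2f₃ + 3f₄ + 3f₅ + f₆] = 0.25·(-453.333333) = -113.3333.

-113.3333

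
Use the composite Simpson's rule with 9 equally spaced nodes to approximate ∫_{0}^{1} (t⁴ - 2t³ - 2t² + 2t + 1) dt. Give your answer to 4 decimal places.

1.0334

h = (1 − 0)/8 = 0.125.
Nodes t₀,…,t₈ = 0, 0.125, 0.25, 0.375, 0.5, 0.625, 0.75, 0.875, 1.
f(t) = t⁴ - 2t³ - 2t² + 2t + 1: f₀=1, f₁=1.215087890625, f₂=1.34765625, f₃=1.383056640625, f₄=1.3125, f₅=1.133056640625, f₆=0.84765625, f₇=0.465087890625, f₈=0.
(h/3)·[f₀ + 4f₁ + 2f₂ + 4f₃ + 2f₄ + 4f₅ + 2f₆ + 4f₇ + f₈] = 0.041667·(24.80078125) = 1.0334.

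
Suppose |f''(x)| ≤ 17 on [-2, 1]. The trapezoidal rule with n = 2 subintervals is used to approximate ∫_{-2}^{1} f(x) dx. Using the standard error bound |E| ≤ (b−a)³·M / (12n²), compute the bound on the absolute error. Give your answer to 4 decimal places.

|E| ≤ (3)³·17 / (12·2²) = 459/48 = 9.5625.

9.5625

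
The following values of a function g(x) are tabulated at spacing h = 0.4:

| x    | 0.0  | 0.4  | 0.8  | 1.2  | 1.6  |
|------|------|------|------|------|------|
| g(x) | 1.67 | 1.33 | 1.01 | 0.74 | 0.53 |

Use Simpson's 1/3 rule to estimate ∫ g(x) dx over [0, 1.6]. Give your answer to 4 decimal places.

1.6667

h = 0.4, n = 4.
(h/3)·[y₀ + 4y₁ + 2y₂ + 4y₃ + y₄] = 0.133333·(12.50) = 1.6667.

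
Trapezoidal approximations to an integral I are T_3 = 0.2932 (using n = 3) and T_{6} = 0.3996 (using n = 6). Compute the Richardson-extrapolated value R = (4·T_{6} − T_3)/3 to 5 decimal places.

0.43507

R = (4·T_{6} − T_3) / 3 = (4·0.3996 − 0.2932)/3 = (1.3052)/3 = 0.43507.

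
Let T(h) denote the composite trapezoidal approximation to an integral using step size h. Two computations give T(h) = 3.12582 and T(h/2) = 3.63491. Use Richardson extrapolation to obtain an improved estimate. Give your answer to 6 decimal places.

3.804607

R = (4·T(h/2) − T(h)) / 3 = (4·3.63491 − 3.12582)/3 = (11.41382)/3 = 3.804607.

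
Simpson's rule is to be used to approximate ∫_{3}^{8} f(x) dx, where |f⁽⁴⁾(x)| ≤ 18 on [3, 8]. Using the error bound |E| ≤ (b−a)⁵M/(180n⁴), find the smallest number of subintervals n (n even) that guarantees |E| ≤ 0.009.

Need 56250/(180n⁴) ≤ 0.009.
n⁴ ≥ 56250/(180·0.009) = 34722.2 ⇒ n ≥ 13.6506, so the smallest even n is 14. (n must be even for Simpson's rule.)

14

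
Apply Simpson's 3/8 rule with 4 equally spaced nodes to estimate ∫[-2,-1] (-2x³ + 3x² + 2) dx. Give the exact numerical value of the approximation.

h = (-1 − (-2))/3 = 0.333333.
Nodes x₀,…,x₃ = -2, -1.666667, -1.333333, -1.
f(x) = -2x³ + 3x² + 2: f₀=30, f₁=19.592593, f₂=12.074074, f₃=7.
(3h/8)·[f₀ + 3f₁ + 3f₂ + f₃] = 0.125·(132) = 16.5.

16.5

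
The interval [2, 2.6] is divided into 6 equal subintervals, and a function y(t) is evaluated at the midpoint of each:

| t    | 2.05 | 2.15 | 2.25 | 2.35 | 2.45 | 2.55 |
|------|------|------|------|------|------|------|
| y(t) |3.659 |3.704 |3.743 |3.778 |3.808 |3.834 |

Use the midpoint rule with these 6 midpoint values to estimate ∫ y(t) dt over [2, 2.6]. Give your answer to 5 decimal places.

2.25260

h = 0.1, n = 6.
h·[y(m₁) + y(m₂) + y(m₃) + y(m₄) + y(m₅) + y(m₆)] = 0.1·(22.526) = 2.25260.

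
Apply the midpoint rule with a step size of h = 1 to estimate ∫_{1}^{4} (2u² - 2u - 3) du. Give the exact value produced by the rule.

17.5

h = (4 − 1)/3 = 1.
Midpoints m₁,…,m₃ = 1.5, 2.5, 3.5.
f(m₁)=-1.5, f(m₂)=4.5, f(m₃)=14.5.
h·[f(m₁) + f(m₂) + f(m₃)] = 1·(17.5) = 17.5.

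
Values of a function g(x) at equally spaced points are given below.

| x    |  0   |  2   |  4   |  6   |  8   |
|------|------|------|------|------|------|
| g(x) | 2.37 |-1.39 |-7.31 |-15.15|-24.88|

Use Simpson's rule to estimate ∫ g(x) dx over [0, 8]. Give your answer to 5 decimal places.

h = 2, n = 4.
(h/3)·[y₀ + 4y₁ + 2y₂ + 4y₃ + y₄] = 0.666667·(-103.29) = -68.86000.

-68.86000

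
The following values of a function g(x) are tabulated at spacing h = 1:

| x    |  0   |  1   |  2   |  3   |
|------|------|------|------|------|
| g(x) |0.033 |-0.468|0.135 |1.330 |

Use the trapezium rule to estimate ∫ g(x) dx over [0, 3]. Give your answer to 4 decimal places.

0.3485

h = 1, n = 3.
(h/2)·[y₀ + 2y₁ + 2y₂ + y₃] = 0.5·(0.697) = 0.3485.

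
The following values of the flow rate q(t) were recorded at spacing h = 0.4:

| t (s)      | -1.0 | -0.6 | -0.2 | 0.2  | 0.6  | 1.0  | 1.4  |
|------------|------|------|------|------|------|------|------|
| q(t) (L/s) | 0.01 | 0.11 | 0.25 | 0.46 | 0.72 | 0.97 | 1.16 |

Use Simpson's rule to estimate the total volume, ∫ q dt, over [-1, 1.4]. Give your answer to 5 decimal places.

h = 0.4, n = 6.
(h/3)·[y₀ + 4y₁ + 2y₂ + 4y₃ + 2y₄ + 4y₅ + y₆] = 0.133333·(9.27) = 1.23600.

1.23600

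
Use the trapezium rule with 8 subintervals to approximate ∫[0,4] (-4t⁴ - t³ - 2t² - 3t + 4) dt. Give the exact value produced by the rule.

-956.5

h = (4 − 0)/8 = 0.5.
Nodes t₀,…,t₈ = 0, 0.5, 1, 1.5, 2, 2.5, 3, 3.5, 4.
f(t) = -4t⁴ - t³ - 2t² - 3t + 4: f₀=4, f₁=1.625, f₂=-6, f₃=-28.625, f₄=-82, f₅=-187.875, f₆=-374, f₇=-674.125, f₈=-1128.
(h/2)·[f₀ + 2f₁ + 2f₂ + 2f₃ + 2f₄ + 2f₅ + 2f₆ + 2f₇ + f₈] = 0.25·(-3826) = -956.5.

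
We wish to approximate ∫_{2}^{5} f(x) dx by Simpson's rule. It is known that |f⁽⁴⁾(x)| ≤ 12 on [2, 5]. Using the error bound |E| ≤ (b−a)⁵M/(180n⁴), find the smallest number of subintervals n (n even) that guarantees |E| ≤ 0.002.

10

Need 2916/(180n⁴) ≤ 0.002.
n⁴ ≥ 2916/(180·0.002) = 8100 ⇒ n ≥ 9.4868, so the smallest even n is 10. (n must be even for Simpson's rule.)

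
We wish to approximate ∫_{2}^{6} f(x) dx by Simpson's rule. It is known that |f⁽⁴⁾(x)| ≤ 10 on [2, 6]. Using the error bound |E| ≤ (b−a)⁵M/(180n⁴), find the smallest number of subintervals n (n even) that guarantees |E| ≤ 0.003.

Need 10240/(180n⁴) ≤ 0.003.
n⁴ ≥ 10240/(180·0.003) = 18963 ⇒ n ≥ 11.7348, so the smallest even n is 12. (n must be even for Simpson's rule.)

12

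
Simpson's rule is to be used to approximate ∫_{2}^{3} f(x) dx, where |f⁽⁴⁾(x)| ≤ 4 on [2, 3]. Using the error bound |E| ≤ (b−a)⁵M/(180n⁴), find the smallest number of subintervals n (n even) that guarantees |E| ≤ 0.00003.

Need 4/(180n⁴) ≤ 0.00003.
n⁴ ≥ 4/(180·0.00003) = 740.741 ⇒ n ≥ 5.2169, so the smallest even n is 6. (n must be even for Simpson's rule.)

6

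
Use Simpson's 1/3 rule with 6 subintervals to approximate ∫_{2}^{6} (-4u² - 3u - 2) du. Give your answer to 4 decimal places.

-333.3333

h = (6 − 2)/6 = 0.666667.
Nodes u₀,…,u₆ = 2, 2.666667, 3.333333, 4, 4.666667, 5.333333, 6.
f(u) = -4u² - 3u - 2: f₀=-24, f₁=-38.444444, f₂=-56.444444, f₃=-78, f₄=-103.111111, f₅=-131.777778, f₆=-164.
(h/3)·[f₀ + 4f₁ + 2f₂ + 4f₃ + 2f₄ + 4f₅ + f₆] = 0.222222·(-1500) = -333.3333.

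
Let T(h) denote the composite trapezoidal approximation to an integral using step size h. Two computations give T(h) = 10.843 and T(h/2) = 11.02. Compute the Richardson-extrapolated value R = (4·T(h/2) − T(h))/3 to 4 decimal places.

11.0790

R = (4·T(h/2) − T(h)) / 3 = (4·11.02 − 10.843)/3 = (33.237)/3 = 11.0790.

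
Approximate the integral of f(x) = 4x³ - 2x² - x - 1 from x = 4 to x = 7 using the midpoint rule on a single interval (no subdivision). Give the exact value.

M = (b−a)·f(5.5) = 3·(598.5) = 1795.5.

1795.5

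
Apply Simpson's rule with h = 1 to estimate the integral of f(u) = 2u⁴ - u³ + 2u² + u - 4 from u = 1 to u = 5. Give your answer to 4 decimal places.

1173.3333

h = (5 − 1)/4 = 1.
Nodes u₀,…,u₄ = 1, 2, 3, 4, 5.
f(u) = 2u⁴ - u³ + 2u² + u - 4: f₀=0, f₁=30, f₂=152, f₃=480, f₄=1176.
(h/3)·[f₀ + 4f₁ + 2f₂ + 4f₃ + f₄] = 0.333333·(3520) = 1173.3333.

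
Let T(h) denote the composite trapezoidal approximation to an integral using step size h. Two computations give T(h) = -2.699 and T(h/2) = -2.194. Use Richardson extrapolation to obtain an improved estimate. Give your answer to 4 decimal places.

R = (4·T(h/2) − T(h)) / 3 = (4·(-2.194) − (-2.699))/3 = (-6.077)/3 = -2.0257.

-2.0257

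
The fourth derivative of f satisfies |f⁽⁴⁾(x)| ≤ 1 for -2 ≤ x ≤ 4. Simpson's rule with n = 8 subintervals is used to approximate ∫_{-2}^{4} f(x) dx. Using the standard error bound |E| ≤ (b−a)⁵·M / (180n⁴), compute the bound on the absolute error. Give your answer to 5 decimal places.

0.01055

|E| ≤ (6)⁵·1 / (180·8⁴) = 7776/737280 = 0.01055.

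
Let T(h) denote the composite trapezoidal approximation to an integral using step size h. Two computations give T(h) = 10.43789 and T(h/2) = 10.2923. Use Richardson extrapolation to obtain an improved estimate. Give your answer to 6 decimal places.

10.243770

R = (4·T(h/2) − T(h)) / 3 = (4·10.2923 − 10.43789)/3 = (30.73131)/3 = 10.243770.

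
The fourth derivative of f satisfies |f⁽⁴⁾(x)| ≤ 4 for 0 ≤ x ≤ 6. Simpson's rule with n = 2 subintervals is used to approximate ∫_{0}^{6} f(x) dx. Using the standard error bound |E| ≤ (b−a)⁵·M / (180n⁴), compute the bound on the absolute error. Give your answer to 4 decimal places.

|E| ≤ (6)⁵·4 / (180·2⁴) = 31104/2880 = 10.8000.

10.8000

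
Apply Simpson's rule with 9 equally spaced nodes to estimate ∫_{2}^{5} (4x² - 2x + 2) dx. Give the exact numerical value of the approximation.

h = (5 − 2)/8 = 0.375.
Nodes x₀,…,x₈ = 2, 2.375, 2.75, 3.125, 3.5, 3.875, 4.25, 4.625, 5.
f(x) = 4x² - 2x + 2: f₀=14, f₁=19.8125, f₂=26.75, f₃=34.8125, f₄=44, f₅=54.3125, f₆=65.75, f₇=78.3125, f₈=92.
(h/3)·[f₀ + 4f₁ + 2f₂ + 4f₃ + 2f₄ + 4f₅ + 2f₆ + 4f₇ + f₈] = 0.125·(1128) = 141.

141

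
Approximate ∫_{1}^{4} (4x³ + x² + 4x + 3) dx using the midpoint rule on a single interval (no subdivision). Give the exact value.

245.25

M = (b−a)·f(2.5) = 3·(81.75) = 245.25.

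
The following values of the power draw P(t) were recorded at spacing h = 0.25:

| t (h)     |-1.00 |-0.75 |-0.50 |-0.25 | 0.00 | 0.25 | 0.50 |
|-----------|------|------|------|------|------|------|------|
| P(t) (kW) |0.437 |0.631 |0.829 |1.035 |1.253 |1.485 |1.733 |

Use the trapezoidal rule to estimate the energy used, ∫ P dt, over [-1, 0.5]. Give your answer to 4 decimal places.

1.5795

h = 0.25, n = 6.
(h/2)·[y₀ + 2y₁ + 2y₂ + 2y₃ + 2y₄ + 2y₅ + y₆] = 0.125·(12.636) = 1.5795.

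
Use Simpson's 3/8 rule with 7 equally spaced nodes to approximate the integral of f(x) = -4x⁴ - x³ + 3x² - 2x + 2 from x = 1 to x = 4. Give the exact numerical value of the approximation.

-828.375

h = (4 − 1)/6 = 0.5.
Nodes x₀,…,x₆ = 1, 1.5, 2, 2.5, 3, 3.5, 4.
f(x) = -4x⁴ - x³ + 3x² - 2x + 2: f₀=-2, f₁=-17.875, f₂=-62, f₃=-156.125, f₄=-328, f₅=-611.375, f₆=-1046.
(3h/8)·[f₀ + 3f₁ + 3f₂ + 2f₃ + 3f₄ + 3f₅ + f₆] = 0.1875·(-4418) = -828.375.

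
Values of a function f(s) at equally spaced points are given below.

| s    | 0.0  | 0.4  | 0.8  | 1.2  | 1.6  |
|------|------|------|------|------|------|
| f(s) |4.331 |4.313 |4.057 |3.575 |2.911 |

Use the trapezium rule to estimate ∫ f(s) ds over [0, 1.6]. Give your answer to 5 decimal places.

h = 0.4, n = 4.
(h/2)·[y₀ + 2y₁ + 2y₂ + 2y₃ + y₄] = 0.2·(31.132) = 6.22640.

6.22640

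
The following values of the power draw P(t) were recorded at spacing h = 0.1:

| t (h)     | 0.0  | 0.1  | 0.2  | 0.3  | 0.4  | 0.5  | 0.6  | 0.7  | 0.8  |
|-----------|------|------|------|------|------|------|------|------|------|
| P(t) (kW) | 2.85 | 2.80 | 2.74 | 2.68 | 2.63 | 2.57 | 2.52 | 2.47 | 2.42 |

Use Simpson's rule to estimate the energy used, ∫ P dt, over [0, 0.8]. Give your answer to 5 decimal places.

h = 0.1, n = 8.
(h/3)·[y₀ + 4y₁ + 2y₂ + 4y₃ + 2y₄ + 4y₅ + 2y₆ + 4y₇ + y₈] = 0.033333·(63.13) = 2.10433.

2.10433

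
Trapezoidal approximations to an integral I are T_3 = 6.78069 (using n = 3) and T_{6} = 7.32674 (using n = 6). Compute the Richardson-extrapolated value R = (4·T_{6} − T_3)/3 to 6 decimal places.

7.508757

R = (4·T_{6} − T_3) / 3 = (4·7.32674 − 6.78069)/3 = (22.52627)/3 = 7.508757.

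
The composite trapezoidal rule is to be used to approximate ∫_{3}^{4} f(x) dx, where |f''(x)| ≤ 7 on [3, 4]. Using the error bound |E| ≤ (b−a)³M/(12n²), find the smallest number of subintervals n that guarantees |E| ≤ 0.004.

Need 7/(12n²) ≤ 0.004.
n² ≥ 7/(12·0.004) = 145.833 ⇒ n ≥ 12.0761, so the smallest n is 13.

13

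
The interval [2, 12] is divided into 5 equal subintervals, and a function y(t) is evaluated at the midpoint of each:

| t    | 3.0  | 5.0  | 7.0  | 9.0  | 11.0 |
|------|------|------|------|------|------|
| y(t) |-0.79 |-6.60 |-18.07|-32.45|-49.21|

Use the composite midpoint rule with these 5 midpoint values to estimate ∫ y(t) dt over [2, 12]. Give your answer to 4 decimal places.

-214.2400

h = 2, n = 5.
h·[y(m₁) + y(m₂) + y(m₃) + y(m₄) + y(m₅)] = 2·(-107.12) = -214.2400.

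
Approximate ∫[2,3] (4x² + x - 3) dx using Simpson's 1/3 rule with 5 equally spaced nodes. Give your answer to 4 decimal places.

24.8333

h = (3 − 2)/4 = 0.25.
Nodes x₀,…,x₄ = 2, 2.25, 2.5, 2.75, 3.
f(x) = 4x² + x - 3: f₀=15, f₁=19.5, f₂=24.5, f₃=30, f₄=36.
(h/3)·[f₀ + 4f₁ + 2f₂ + 4f₃ + f₄] = 0.083333·(298) = 24.8333.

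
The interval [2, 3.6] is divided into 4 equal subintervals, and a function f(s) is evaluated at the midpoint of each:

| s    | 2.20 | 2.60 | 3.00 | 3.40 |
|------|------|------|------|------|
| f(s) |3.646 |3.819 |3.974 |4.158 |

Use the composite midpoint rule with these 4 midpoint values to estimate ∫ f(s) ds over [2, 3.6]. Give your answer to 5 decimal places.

6.23880

h = 0.4, n = 4.
h·[y(m₁) + y(m₂) + y(m₃) + y(m₄)] = 0.4·(15.597) = 6.23880.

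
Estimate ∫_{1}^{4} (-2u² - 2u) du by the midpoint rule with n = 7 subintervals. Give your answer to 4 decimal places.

-56.9082

h = (4 − 1)/7 = 0.428571.
Midpoints m₁,…,m₇ = 1.214286, 1.642857, 2.071429, 2.5, 2.928571, 3.357143, 3.785714.
f(m₁)=-5.377551, f(m₂)=-8.683673, f(m₃)=-12.724490, f(m₄)=-17.5, f(m₅)=-23.010204, f(m₆)=-29.255102, f(m₇)=-36.234694.
h·[f(m₁) + f(m₂) + f(m₃) + f(m₄) + f(m₅) + f(m₆) + f(m₇)] = 0.428571·(-132.785714) = -56.9082.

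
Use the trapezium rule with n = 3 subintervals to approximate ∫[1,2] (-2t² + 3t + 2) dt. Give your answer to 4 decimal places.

h = (2 − 1)/3 = 0.333333.
Nodes t₀,…,t₃ = 1, 1.333333, 1.666667, 2.
f(t) = -2t² + 3t + 2: f₀=3, f₁=2.444444, f₂=1.444444, f₃=0.
(h/2)·[f₀ + 2f₁ + 2f₂ + f₃] = 0.166667·(10.777778) = 1.7963.

1.7963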